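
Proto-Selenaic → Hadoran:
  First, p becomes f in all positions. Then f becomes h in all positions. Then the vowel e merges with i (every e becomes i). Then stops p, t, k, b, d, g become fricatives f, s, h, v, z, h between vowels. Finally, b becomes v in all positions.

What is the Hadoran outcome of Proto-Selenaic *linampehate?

Hadoran: start from *linampehate.
  rule 1 (unconditioned shift): linampehate → linamfehate
  rule 2 (unconditioned shift): linamfehate → linamhehate
  rule 3 (vowel merger): linamhehate → linamhihati
  rule 4 (intervocalic lenition): linamhihati → linamhihasi
  rule 5: no change — linamhihasi
  ⇒ Hadoran linamhihasi

linamhihasi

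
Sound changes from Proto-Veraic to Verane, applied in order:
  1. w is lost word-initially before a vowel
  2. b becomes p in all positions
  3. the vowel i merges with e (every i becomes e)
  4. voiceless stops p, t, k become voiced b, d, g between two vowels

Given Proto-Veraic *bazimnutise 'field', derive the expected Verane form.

Verane: start from *bazimnutise.
  rule 1: no change — bazimnutise
  rule 2 (unconditioned shift): bazimnutise → pazimnutise
  rule 3 (vowel merger): pazimnutise → pazemnutese
  rule 4 (intervocalic voicing): pazemnutese → pazemnudese
  ⇒ Verane pazemnudese

pazemnudese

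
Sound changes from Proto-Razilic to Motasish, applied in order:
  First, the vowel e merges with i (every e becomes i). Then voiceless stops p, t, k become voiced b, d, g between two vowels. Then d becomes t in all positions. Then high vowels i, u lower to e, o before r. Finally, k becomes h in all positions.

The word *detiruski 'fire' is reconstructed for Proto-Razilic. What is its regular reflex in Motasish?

Motasish: start from *detiruski.
  rule 1 (vowel merger): detiruski → ditiruski
  rule 2 (intervocalic voicing): ditiruski → didiruski
  rule 3 (unconditioned shift): didiruski → titiruski
  rule 4 (pre-rhotic lowering): titiruski → titeruski
  rule 5 (unconditioned shift): titeruski → titerushi
  ⇒ Motasish titerushi

titerushi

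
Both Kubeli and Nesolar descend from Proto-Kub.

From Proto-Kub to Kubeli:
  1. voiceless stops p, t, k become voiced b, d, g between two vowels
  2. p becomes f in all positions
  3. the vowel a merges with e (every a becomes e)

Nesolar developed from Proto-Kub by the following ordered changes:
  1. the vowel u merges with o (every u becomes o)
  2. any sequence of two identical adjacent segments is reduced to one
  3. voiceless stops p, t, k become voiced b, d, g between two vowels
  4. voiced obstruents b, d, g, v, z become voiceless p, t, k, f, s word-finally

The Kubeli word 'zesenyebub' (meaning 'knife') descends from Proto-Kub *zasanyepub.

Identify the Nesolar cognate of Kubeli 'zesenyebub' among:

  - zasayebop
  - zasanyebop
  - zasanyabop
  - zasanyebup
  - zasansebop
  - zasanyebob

Nesolar: *zasanyepub
  zasanyepub → zasanyepob   [vowel merger]
  zasanyepob (rule 2 does not apply)
  zasanyepob → zasanyebob   [intervocalic voicing]
  zasanyebob → zasanyebop   [final devoicing]
  giving Nesolar zasanyebop.
Among the options, 'zasanyebop' alone shows every Nesolar change applied in order.

zasanyebop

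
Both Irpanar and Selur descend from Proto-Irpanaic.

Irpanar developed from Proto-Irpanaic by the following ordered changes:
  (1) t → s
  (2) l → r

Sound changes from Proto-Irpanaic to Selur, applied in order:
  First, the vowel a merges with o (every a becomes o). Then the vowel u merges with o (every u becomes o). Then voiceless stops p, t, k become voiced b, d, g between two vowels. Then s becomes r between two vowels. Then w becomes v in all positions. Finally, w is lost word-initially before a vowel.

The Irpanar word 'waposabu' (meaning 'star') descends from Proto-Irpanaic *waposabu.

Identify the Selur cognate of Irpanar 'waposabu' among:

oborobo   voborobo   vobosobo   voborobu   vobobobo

voborobo

Selur: start from *waposabu.
  rule 1 (vowel merger): waposabu → woposobu
  rule 2 (vowel merger): woposobu → woposobo
  rule 3 (intervocalic voicing): woposobo → wobosobo
  rule 4 (rhotacism): wobosobo → woborobo
  rule 5 (unconditioned shift): woborobo → voborobo
  rule 6: no change — voborobo
  ⇒ Selur voborobo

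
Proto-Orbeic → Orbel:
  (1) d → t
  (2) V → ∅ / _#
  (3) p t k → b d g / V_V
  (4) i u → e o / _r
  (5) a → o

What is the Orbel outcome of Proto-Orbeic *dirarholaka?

Orbel: start from *dirarholaka.
  rule 1 (unconditioned shift): dirarholaka → tirarholaka
  rule 2 (apocope): tirarholaka → tirarholak
  rule 3: no change — tirarholak
  rule 4 (pre-rhotic lowering): tirarholak → terarholak
  rule 5 (vowel merger): terarholak → terorholok
  ⇒ Orbel terorholok

terorholok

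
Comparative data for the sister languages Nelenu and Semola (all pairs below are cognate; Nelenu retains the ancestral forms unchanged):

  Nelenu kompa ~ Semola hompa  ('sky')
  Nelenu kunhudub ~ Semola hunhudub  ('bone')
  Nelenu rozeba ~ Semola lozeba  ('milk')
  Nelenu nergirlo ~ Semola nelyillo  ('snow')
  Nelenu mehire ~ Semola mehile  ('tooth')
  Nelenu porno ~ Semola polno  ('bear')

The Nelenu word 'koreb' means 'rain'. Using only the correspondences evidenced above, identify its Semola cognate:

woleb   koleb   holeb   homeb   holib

kompa ~ hompa — Nelenu k corresponds to Semola h word-initially before a back vowel.
mehire ~ mehile — Nelenu r corresponds to Semola l between vowels (before a front vowel).
Applying these to Nelenu 'koreb':
  koreb → horeb   (k→h word-initially before a back vowel)
  horeb → holeb   (r→l between vowels (before a front vowel))
So the Semola cognate is 'holeb'.

holeb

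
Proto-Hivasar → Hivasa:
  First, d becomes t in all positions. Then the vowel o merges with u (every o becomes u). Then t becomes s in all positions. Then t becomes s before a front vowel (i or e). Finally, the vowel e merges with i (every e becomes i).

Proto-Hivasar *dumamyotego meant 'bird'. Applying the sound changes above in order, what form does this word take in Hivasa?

sumamyusigu

Hivasa: *dumamyotego
  dumamyotego → tumamyotego   [unconditioned shift]
  tumamyotego → tumamyutegu   [vowel merger]
  tumamyutegu → sumamyusegu   [unconditioned shift]
  sumamyusegu (rule 4 does not apply)
  sumamyusegu → sumamyusigu   [vowel merger]
  giving Hivasa sumamyusigu.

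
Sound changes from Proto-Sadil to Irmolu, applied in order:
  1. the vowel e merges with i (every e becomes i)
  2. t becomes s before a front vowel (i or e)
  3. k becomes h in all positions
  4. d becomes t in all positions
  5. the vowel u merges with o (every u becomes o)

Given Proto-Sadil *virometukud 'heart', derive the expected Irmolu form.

viromitohot

Irmolu: *virometukud > viromitukud > viromituhud > viromituhut > viromitohot  (by vowel merger, unconditioned shift, unconditioned shift, vowel merger)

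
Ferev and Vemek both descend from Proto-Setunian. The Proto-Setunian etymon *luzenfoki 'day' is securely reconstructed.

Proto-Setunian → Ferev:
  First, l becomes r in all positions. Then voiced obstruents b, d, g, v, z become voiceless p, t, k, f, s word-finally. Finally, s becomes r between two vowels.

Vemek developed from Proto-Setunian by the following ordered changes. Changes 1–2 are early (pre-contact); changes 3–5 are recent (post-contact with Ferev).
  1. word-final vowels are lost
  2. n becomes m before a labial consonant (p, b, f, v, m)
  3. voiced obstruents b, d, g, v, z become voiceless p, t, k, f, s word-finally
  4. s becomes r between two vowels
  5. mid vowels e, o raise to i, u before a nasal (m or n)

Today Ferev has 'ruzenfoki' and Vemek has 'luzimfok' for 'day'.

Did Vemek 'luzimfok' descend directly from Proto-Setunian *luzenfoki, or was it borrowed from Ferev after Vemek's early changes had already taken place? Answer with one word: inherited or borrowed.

If inherited, *luzenfoki would pass through all of Vemek's changes:
Vemek: *luzenfoki > luzenfok > luzemfok > luzimfok  (by apocope, nasal place assimilation, pre-nasal raising)
If borrowed from Ferev 'ruzenfoki' after the early changes, it would undergo only the recent ones:
  rule 3 (final devoicing): no change (ruzenfoki)
  rule 4 (rhotacism): no change (ruzenfoki)
  rule 5 (pre-nasal raising): ruzenfoki → ruzinfoki
  ⇒ as a loan: ruzinfoki
Vemek 'luzimfok' matches the inherited outcome exactly, so it is an inherited cognate, not a loan.

inherited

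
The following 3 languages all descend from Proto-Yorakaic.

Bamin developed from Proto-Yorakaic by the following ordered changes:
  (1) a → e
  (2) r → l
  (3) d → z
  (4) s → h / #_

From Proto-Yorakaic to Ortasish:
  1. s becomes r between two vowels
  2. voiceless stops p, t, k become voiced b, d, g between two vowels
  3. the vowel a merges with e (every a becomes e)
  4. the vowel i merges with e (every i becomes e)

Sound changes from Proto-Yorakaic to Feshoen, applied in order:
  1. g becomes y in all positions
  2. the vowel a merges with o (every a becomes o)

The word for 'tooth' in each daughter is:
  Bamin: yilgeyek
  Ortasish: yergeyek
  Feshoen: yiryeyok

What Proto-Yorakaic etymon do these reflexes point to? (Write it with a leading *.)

*yirgeyak

Position 7: Bamin has e, Ortasish has e, Feshoen has o. Taking the neighbouring segments as reconstructed: Bamin e could go back to *a or *e; Ortasish e could go back to *a or *e or *i; Feshoen o could go back to *a or *o — the one source consistent with every daughter is *a.
Position 4: Bamin has g, Ortasish has g, Feshoen has y. Bamin preserves g here (none of its changes turn any other segment into g), so the proto-segment is *g.
Position 3: Bamin has l, Ortasish has r, Feshoen has r. Feshoen preserves r here (none of its changes turn any other segment into r), so the proto-segment is *r.
Verify the candidate proto-form against each daughter:
Bamin: start from *yirgeyak.
  rule 1 (vowel merger): yirgeyak → yirgeyek
  rule 2 (unconditioned shift): yirgeyek → yilgeyek
  rule 3: no change — yilgeyek
  rule 4: no change — yilgeyek
  ⇒ Bamin yilgeyek
Ortasish: *yirgeyak
  yirgeyak (rule 1 does not apply)
  yirgeyak (rule 2 does not apply)
  yirgeyak → yirgeyek   [vowel merger]
  yirgeyek → yergeyek   [vowel merger]
  giving Ortasish yergeyek.
Feshoen: start from *yirgeyak.
  rule 1 (unconditioned shift): yirgeyak → yiryeyak
  rule 2 (vowel merger): yiryeyak → yiryeyok
  ⇒ Feshoen yiryeyok
*yirgeyak is the unique common source.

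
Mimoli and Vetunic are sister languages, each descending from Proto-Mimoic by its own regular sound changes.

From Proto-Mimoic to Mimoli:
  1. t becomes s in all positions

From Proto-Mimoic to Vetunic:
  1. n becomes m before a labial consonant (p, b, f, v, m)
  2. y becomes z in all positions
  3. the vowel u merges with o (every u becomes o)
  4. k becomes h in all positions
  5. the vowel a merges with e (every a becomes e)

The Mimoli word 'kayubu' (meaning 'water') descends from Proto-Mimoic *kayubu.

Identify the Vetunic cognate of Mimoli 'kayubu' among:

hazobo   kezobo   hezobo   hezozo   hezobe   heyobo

Vetunic: *kayubu
  kayubu (rule 1 does not apply)
  kayubu → kazubu   [unconditioned shift]
  kazubu → kazobo   [vowel merger]
  kazobo → hazobo   [unconditioned shift]
  hazobo → hezobo   [vowel merger]
  giving Vetunic hezobo.
Among the options, 'hezobo' alone shows every Vetunic change applied in order.

hezobo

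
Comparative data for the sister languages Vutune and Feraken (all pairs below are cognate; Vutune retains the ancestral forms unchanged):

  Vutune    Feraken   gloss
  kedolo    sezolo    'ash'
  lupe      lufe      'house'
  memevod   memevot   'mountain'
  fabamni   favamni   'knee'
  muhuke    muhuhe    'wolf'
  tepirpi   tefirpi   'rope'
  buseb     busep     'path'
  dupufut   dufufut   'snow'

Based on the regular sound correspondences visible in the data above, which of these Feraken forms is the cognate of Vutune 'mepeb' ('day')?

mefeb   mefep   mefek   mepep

mefep

lupe ~ lufe — Vutune p corresponds to Feraken f between vowels (before a front vowel).
buseb ~ busep — Vutune b corresponds to Feraken p word-finally.
Applying these to Vutune 'mepeb':
  mepeb → mefeb   (p→f between vowels (before a front vowel))
  mefeb → mefep   (b→p word-finally)
So the Feraken cognate is 'mefep'.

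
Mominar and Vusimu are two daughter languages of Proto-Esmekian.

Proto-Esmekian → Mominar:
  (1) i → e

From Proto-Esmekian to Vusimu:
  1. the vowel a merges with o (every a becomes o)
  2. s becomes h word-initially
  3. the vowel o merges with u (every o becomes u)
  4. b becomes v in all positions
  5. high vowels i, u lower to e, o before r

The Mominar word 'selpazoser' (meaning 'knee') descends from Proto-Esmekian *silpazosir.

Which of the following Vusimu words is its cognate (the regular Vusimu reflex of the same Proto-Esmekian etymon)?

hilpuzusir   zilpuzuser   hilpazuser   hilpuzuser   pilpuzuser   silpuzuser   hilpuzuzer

Vusimu: start from *silpazosir.
  rule 1 (vowel merger): silpazosir → silpozosir
  rule 2 (debuccalisation): silpozosir → hilpozosir
  rule 3 (vowel merger): hilpozosir → hilpuzusir
  rule 4: no change — hilpuzusir
  rule 5 (pre-rhotic lowering): hilpuzusir → hilpuzuser
  ⇒ Vusimu hilpuzuser

hilpuzuser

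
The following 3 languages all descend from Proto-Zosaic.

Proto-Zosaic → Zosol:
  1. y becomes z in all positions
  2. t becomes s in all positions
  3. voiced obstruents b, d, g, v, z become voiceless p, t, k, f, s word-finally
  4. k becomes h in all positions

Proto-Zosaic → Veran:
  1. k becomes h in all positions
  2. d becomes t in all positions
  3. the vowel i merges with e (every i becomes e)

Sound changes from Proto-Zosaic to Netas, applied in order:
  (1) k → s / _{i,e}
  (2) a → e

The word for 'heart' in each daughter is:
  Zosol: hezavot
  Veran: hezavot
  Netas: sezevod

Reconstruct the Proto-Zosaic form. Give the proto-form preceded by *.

*kezavod

Position 7: Zosol has t, Veran has t, Netas has d. Netas preserves d here (none of its changes turn any other segment into d), so the proto-segment is *d.
Position 1: Zosol has h, Veran has h, Netas has s. Taking the neighbouring segments as reconstructed: Zosol h could go back to *k or *h; Veran h could go back to *k or *h; Netas s could go back to *k or *s — the one source consistent with every daughter is *k.
Position 4: Zosol has a, Veran has a, Netas has e. Zosol preserves a here (none of its changes turn any other segment into a), so the proto-segment is *a.
Verify the candidate proto-form against each daughter:
Zosol: *kezavod
  kezavod (rule 1 does not apply)
  kezavod (rule 2 does not apply)
  kezavod → kezavot   [final devoicing]
  kezavot → hezavot   [unconditioned shift]
  giving Zosol hezavot.
Veran: start from *kezavod.
  rule 1 (unconditioned shift): kezavod → hezavod
  rule 2 (unconditioned shift): hezavod → hezavot
  rule 3: no change — hezavot
  ⇒ Veran hezavot
Netas: *kezavod
  kezavod → sezavod   [palatalisation]
  sezavod → sezevod   [vowel merger]
  giving Netas sezevod.
*kezavod is the unique common source.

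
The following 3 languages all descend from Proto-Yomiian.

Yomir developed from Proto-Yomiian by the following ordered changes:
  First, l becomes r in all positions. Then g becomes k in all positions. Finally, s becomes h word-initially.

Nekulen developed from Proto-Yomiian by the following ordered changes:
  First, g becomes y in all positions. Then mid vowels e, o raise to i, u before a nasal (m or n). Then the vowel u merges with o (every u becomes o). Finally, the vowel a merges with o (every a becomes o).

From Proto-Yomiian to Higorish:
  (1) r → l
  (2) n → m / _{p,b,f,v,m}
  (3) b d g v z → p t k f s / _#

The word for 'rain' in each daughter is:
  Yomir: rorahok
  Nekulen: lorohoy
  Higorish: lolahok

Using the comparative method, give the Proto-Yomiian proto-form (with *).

Position 3: Yomir has r, Nekulen has r, Higorish has l. Nekulen preserves r here (none of its changes turn any other segment into r), so the proto-segment is *r.
Position 4: Yomir has a, Nekulen has o, Higorish has a. Yomir preserves a here (none of its changes turn any other segment into a), so the proto-segment is *a.
Position 7: Yomir has k, Nekulen has y, Higorish has k. Taking the neighbouring segments as reconstructed: Yomir k could go back to *k or *g; Nekulen y could go back to *g or *y; Higorish k could go back to *k or *g — the one source consistent with every daughter is *g.
Verify the candidate proto-form against each daughter:
Yomir: *lorahog > rorahog > rorahok  (by unconditioned shift, unconditioned shift)
Nekulen: *lorahog > lorahoy > lorohoy  (by unconditioned shift, vowel merger)
Higorish: start from *lorahog.
  rule 1 (unconditioned shift): lorahog → lolahog
  rule 2: no change — lolahog
  rule 3 (final devoicing): lolahog → lolahok
  ⇒ Higorish lolahok
No other proto-form is consistent with every reflex, so the reconstruction is *lorahog.

*lorahog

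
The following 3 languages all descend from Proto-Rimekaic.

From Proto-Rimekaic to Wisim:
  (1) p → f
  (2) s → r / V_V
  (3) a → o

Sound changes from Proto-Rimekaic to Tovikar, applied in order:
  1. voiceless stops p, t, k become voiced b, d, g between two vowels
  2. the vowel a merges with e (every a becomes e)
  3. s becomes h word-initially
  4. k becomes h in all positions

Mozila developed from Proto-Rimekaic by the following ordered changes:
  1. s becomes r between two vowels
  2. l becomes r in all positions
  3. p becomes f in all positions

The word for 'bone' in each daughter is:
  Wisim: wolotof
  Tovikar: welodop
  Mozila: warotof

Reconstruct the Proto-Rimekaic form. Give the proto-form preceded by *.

*walotop

Position 2: Wisim has o, Tovikar has e, Mozila has a. Mozila preserves a here (none of its changes turn any other segment into a), so the proto-segment is *a.
Position 7: Wisim has f, Tovikar has p, Mozila has f. Tovikar preserves p here (none of its changes turn any other segment into p), so the proto-segment is *p.
Position 3: Wisim has l, Tovikar has l, Mozila has r. Wisim preserves l here (none of its changes turn any other segment into l), so the proto-segment is *l.
Verify the candidate proto-form against each daughter:
Wisim: *walotop
  walotop → walotof   [unconditioned shift]
  walotof (rule 2 does not apply)
  walotof → wolotof   [vowel merger]
  giving Wisim wolotof.
Tovikar: *walotop > walodop > welodop  (by intervocalic voicing, vowel merger)
Mozila: *walotop > warotop > warotof  (by unconditioned shift, unconditioned shift)
No other proto-form is consistent with every reflex, so the reconstruction is *walotop.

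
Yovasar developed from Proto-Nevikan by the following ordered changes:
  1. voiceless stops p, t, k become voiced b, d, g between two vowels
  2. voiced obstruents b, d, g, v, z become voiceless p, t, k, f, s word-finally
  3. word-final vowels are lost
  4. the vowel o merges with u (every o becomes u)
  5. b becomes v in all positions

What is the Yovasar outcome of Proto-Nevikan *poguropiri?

puguruvir

Yovasar: *poguropiri
  poguropiri → pogurobiri   [intervocalic voicing]
  pogurobiri (rule 2 does not apply)
  pogurobiri → pogurobir   [apocope]
  pogurobir → pugurubir   [vowel merger]
  pugurubir → puguruvir   [unconditioned shift]
  giving Yovasar puguruvir.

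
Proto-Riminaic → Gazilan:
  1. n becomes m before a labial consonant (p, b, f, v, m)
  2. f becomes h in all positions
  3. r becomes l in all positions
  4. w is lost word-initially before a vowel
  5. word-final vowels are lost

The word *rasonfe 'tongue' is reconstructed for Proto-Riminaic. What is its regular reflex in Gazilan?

Gazilan: *rasonfe > rasomfe > rasomhe > lasomhe > lasomh  (by nasal place assimilation, unconditioned shift, unconditioned shift, apocope)

lasomh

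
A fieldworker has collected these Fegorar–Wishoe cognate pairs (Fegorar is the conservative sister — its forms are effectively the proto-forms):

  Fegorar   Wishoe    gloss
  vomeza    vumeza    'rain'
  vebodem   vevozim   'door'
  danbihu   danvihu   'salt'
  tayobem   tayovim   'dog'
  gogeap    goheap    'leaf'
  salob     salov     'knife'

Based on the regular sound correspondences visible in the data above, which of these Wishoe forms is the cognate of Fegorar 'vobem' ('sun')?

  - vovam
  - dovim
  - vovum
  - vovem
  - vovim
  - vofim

vovim

tayobem ~ tayovim — Fegorar b corresponds to Wishoe v between vowels (before a front vowel).
vebodem ~ vevozim, tayobem ~ tayovim — Fegorar e corresponds to Wishoe i after a consonant, before a nasal.
Applying these to Fegorar 'vobem':
  vobem → vovem   (b→v between vowels (before a front vowel))
  vovem → vovim   (e→i after a consonant, before a nasal)
So the Wishoe cognate is 'vovim'.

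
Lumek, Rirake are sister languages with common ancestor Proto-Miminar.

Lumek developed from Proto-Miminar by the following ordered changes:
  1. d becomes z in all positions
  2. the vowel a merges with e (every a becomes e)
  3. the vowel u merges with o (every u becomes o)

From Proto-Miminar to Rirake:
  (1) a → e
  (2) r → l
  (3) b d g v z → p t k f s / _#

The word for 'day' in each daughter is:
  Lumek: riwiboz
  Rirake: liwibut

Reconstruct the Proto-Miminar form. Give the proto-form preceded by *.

Position 6: Lumek has o, Rirake has u. Rirake preserves u here (none of its changes turn any other segment into u), so the proto-segment is *u.
Position 7: Lumek has z, Rirake has t. Taking the neighbouring segments as reconstructed: Lumek z could go back to *d or *z; Rirake t could go back to *t or *d — the one source consistent with every daughter is *d.
Verify the candidate proto-form against each daughter:
Lumek: *riwibud > riwibuz > riwiboz  (by unconditioned shift, vowel merger)
Rirake: start from *riwibud.
  rule 1: no change — riwibud
  rule 2 (unconditioned shift): riwibud → liwibud
  rule 3 (final devoicing): liwibud → liwibut
  ⇒ Rirake liwibut
Only *riwibud yields all of Lumek riwiboz, Rirake liwibut.

*riwibud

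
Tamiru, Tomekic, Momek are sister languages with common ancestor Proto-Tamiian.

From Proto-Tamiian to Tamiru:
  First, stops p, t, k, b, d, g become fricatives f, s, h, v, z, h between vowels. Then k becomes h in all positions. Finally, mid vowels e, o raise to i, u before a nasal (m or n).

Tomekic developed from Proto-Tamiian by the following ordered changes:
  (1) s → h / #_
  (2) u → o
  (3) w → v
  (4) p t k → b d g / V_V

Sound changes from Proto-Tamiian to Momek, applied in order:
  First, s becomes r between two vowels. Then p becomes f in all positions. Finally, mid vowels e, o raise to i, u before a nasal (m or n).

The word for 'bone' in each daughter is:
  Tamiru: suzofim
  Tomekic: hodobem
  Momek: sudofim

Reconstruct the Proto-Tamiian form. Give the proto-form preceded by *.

Position 2: Tamiru has u, Tomekic has o, Momek has u. Taking the neighbouring segments as reconstructed: Tamiru u can only go back to *u; Tomekic o could go back to *o or *u; Momek u can only go back to *u — the one source consistent with every daughter is *u.
Position 1: Tamiru has s, Tomekic has h, Momek has s. Momek preserves s here (none of its changes turn any other segment into s), so the proto-segment is *s.
Verify the candidate proto-form against each daughter:
Tamiru: *sudopem
  sudopem → suzofem   [intervocalic lenition]
  suzofem (rule 2 does not apply)
  suzofem → suzofim   [pre-nasal raising]
  giving Tamiru suzofim.
Tomekic: *sudopem > hudopem > hodopem > hodobem  (by debuccalisation, vowel merger, intervocalic voicing)
Momek: start from *sudopem.
  rule 1: no change — sudopem
  rule 2 (unconditioned shift): sudopem → sudofem
  rule 3 (pre-nasal raising): sudofem → sudofim
  ⇒ Momek sudofim
No other proto-form is consistent with every reflex, so the reconstruction is *sudopem.

*sudopem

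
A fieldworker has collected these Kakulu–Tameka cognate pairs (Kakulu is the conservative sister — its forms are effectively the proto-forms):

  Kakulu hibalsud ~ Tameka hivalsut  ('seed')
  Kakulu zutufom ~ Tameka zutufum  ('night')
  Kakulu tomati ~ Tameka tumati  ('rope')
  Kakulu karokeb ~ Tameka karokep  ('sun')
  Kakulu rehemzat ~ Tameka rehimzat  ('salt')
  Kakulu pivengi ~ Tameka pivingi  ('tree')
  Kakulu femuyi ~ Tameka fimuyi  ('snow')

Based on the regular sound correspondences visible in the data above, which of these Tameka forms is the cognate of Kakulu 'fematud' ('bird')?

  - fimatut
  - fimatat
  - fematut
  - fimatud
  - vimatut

fimatut

rehemzat ~ rehimzat, femuyi ~ fimuyi — Kakulu e corresponds to Tameka i after a consonant, before a nasal.
hibalsud ~ hivalsut — Kakulu d corresponds to Tameka t word-finally.
Applying these to Kakulu 'fematud':
  fematud → fimatud   (e→i after a consonant, before a nasal)
  fimatud → fimatut   (d→t word-finally)
So the Tameka cognate is 'fimatut'.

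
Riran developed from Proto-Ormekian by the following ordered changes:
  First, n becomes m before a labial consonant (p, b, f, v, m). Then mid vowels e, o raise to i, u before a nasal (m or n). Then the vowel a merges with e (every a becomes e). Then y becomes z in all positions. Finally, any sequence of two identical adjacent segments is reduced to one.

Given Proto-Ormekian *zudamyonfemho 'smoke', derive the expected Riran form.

Riran: *zudamyonfemho > zudamyomfemho > zudamyumfimho > zudemyumfimho > zudemzumfimho  (by nasal place assimilation, pre-nasal raising, vowel merger, unconditioned shift)

zudemzumfimho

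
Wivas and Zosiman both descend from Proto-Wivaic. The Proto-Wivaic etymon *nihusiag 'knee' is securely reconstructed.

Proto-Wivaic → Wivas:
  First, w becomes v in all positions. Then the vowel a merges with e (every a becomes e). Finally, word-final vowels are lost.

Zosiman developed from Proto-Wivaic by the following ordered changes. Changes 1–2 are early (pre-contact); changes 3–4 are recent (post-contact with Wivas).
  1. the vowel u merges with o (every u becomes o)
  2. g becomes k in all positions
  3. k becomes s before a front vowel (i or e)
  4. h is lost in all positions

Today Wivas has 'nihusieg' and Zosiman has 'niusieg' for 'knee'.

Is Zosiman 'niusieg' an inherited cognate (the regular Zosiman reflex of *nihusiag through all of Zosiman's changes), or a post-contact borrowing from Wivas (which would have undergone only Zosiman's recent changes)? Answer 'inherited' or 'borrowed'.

If inherited, *nihusiag would pass through all of Zosiman's changes:
Zosiman: *nihusiag > nihosiag > nihosiak > niosiak  (by vowel merger, unconditioned shift, h-loss)
If borrowed from Wivas 'nihusieg' after the early changes, it would undergo only the recent ones:
  rule 3 (palatalisation): no change (nihusieg)
  rule 4 (h-loss): nihusieg → niusieg
  ⇒ as a loan: niusieg
Zosiman 'niusieg' matches the loan outcome 'niusieg', not the inherited 'niosiak' — it skipped the early Zosiman changes, so it was borrowed from Wivas.

borrowed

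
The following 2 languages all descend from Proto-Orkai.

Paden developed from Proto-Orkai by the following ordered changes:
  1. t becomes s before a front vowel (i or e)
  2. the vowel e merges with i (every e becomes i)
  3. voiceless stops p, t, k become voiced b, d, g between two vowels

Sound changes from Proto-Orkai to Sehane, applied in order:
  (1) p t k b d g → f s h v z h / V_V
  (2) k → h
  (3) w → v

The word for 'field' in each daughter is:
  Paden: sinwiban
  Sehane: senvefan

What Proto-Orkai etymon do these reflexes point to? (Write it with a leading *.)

Position 2: Paden has i, Sehane has e. Sehane preserves e here (none of its changes turn any other segment into e), so the proto-segment is *e.
Position 4: Paden has w, Sehane has v. Paden preserves w here (none of its changes turn any other segment into w), so the proto-segment is *w.
This points to *senwepan. Verify forward in each daughter:
Paden: *senwepan > sinwipan > sinwiban  (by vowel merger, intervocalic voicing)
Sehane: *senwepan
  senwepan → senwefan   [intervocalic lenition]
  senwefan (rule 2 does not apply)
  senwefan → senvefan   [unconditioned shift]
  giving Sehane senvefan.
*senwepan is the unique common source.

*senwepan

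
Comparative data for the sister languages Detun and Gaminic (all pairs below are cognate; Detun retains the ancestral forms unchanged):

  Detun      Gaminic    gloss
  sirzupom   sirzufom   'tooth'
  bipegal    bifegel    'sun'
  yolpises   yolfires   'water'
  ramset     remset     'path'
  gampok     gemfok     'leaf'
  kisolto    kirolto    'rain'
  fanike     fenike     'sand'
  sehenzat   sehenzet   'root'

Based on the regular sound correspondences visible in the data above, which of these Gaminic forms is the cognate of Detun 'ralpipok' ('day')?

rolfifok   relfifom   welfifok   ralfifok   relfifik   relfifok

relfifok

bipegal ~ bifegel, sehenzat ~ sehenzet — Detun a corresponds to Gaminic e after a consonant, before a consonant other than r, m, n, p, b, f, v.
yolpises ~ yolfires — Detun p corresponds to Gaminic f after a consonant, before a front vowel.
sirzupom ~ sirzufom — Detun p corresponds to Gaminic f between vowels (before a back vowel).
Applying these to Detun 'ralpipok':
  ralpipok → relpipok   (a→e after a consonant, before a consonant other than r, m, n, p, b, f, v)
  relpipok → relfipok   (p→f after a consonant, before a front vowel)
  relfipok → relfifok   (p→f between vowels (before a back vowel))
So the Gaminic cognate is 'relfifok'.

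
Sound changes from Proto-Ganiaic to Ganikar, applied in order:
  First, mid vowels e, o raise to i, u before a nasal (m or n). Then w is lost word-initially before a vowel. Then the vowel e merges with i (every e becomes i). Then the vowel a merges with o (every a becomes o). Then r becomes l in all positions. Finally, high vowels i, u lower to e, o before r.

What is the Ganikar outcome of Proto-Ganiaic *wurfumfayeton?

Ganikar: *wurfumfayeton
  wurfumfayeton → wurfumfayetun   [pre-nasal raising]
  wurfumfayetun → urfumfayetun   [glide loss]
  urfumfayetun → urfumfayitun   [vowel merger]
  urfumfayitun → urfumfoyitun   [vowel merger]
  urfumfoyitun → ulfumfoyitun   [unconditioned shift]
  ulfumfoyitun (rule 6 does not apply)
  giving Ganikar ulfumfoyitun.

ulfumfoyitun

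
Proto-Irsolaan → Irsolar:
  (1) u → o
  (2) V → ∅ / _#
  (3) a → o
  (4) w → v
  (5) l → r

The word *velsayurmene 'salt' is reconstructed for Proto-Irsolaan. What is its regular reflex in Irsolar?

Irsolar: *velsayurmene > velsayormene > velsayormen > velsoyormen > versoyormen  (by vowel merger, apocope, vowel merger, unconditioned shift)

versoyormen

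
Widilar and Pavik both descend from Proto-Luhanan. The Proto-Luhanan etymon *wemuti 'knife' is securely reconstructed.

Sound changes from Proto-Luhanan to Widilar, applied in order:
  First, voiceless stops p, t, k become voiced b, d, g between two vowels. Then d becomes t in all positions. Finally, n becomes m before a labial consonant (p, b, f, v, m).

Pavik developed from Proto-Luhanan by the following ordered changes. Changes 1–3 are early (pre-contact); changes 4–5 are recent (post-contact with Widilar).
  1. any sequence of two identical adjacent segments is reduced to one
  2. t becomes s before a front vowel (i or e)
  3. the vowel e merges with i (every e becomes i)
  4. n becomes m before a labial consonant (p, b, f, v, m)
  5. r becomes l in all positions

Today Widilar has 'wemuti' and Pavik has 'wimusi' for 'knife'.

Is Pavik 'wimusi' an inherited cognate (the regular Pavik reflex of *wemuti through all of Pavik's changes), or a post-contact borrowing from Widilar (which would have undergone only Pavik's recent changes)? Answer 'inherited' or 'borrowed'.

If inherited, *wemuti would pass through all of Pavik's changes:
Pavik: *wemuti
  wemuti (rule 1 does not apply)
  wemuti → wemusi   [palatalisation]
  wemusi → wimusi   [vowel merger]
  wimusi (rule 4 does not apply)
  wimusi (rule 5 does not apply)
  giving Pavik wimusi.
If borrowed from Widilar 'wemuti' after the early changes, it would undergo only the recent ones:
  rule 4 (nasal place assimilation): no change (wemuti)
  rule 5 (unconditioned shift): no change (wemuti)
  ⇒ as a loan: wemuti
Pavik 'wimusi' matches the inherited outcome exactly, so it is an inherited cognate, not a loan.

inherited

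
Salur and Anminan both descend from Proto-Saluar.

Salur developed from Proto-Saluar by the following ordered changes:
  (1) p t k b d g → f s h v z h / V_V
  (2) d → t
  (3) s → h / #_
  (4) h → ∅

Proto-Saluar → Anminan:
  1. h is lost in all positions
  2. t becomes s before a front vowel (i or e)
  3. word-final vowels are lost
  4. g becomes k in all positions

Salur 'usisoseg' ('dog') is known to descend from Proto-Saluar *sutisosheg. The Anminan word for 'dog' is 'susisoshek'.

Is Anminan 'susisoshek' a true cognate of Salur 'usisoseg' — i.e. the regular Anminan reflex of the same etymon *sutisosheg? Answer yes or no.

Derive the expected Anminan reflex of *sutisosheg:
Anminan: *sutisosheg > sutisoseg > susisoseg > susisosek  (by h-loss, palatalisation, unconditioned shift)
The regular Anminan reflex would be 'susisosek', but the attested form is 'susisoshek'. The correspondence is irregular, so they are not cognates (the Anminan form has a different source).

no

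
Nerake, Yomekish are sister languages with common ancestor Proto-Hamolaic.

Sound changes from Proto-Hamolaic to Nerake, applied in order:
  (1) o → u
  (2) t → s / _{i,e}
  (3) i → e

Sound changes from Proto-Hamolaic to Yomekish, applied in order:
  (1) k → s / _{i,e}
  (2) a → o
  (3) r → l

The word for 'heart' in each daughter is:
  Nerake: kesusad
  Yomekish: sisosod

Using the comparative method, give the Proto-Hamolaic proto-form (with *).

Position 2: Nerake has e, Yomekish has i. Yomekish preserves i here (none of its changes turn any other segment into i), so the proto-segment is *i.
Position 4: Nerake has u, Yomekish has o. Taking the neighbouring segments as reconstructed: Nerake u could go back to *o or *u; Yomekish o could go back to *a or *o — the one source consistent with every daughter is *o.
Position 1: Nerake has k, Yomekish has s. Nerake preserves k here (none of its changes turn any other segment into k), so the proto-segment is *k.
Verify the candidate proto-form against each daughter:
Nerake: *kisosad
  kisosad → kisusad   [vowel merger]
  kisusad (rule 2 does not apply)
  kisusad → kesusad   [vowel merger]
  giving Nerake kesusad.
Yomekish: *kisosad
  kisosad → sisosad   [palatalisation]
  sisosad → sisosod   [vowel merger]
  sisosod (rule 3 does not apply)
  giving Yomekish sisosod.
Only *kisosad yields all of Nerake kesusad, Yomekish sisosod.

*kisosad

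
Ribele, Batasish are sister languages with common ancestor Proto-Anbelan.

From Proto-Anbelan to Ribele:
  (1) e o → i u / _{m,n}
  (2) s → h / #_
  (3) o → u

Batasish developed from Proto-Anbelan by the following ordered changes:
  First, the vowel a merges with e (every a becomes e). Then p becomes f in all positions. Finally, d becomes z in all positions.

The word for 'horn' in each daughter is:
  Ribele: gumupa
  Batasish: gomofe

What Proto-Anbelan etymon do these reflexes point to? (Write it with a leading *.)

Position 6: Ribele has a, Batasish has e. Ribele preserves a here (none of its changes turn any other segment into a), so the proto-segment is *a.
Position 5: Ribele has p, Batasish has f. Ribele preserves p here (none of its changes turn any other segment into p), so the proto-segment is *p.
Verify the candidate proto-form against each daughter:
Ribele: *gomopa > gumopa > gumupa  (by pre-nasal raising, vowel merger)
Batasish: start from *gomopa.
  rule 1 (vowel merger): gomopa → gomope
  rule 2 (unconditioned shift): gomope → gomofe
  rule 3: no change — gomofe
  ⇒ Batasish gomofe
No other proto-form is consistent with every reflex, so the reconstruction is *gomopa.

*gomopa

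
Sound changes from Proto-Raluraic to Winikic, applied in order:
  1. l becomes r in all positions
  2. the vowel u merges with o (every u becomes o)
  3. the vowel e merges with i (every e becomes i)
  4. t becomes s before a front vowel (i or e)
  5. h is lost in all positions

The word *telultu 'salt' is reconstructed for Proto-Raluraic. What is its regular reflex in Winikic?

sirorto

Winikic: *telultu > terurtu > terorto > tirorto > sirorto  (by unconditioned shift, vowel merger, vowel merger, palatalisation)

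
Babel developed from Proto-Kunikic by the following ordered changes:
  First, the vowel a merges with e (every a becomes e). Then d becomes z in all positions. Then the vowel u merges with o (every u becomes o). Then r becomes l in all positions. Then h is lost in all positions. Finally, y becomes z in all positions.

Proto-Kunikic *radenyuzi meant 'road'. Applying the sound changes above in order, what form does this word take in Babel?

lezenzozi

Babel: *radenyuzi > redenyuzi > rezenyuzi > rezenyozi > lezenyozi > lezenzozi  (by vowel merger, unconditioned shift, vowel merger, unconditioned shift, unconditioned shift)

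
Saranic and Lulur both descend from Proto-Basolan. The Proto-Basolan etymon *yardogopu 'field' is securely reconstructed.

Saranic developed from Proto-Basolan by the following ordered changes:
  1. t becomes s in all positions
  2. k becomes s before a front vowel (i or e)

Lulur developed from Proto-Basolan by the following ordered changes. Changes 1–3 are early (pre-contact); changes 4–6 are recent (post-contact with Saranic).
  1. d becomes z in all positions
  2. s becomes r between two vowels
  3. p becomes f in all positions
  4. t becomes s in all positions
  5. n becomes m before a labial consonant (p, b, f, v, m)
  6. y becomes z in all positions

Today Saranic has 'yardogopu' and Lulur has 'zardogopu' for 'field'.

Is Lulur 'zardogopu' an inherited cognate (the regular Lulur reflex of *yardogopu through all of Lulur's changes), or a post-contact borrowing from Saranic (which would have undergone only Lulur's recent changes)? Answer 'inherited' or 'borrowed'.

borrowed

If inherited, *yardogopu would pass through all of Lulur's changes:
Lulur: *yardogopu > yarzogopu > yarzogofu > zarzogofu  (by unconditioned shift, unconditioned shift, unconditioned shift)
If borrowed from Saranic 'yardogopu' after the early changes, it would undergo only the recent ones:
  rule 4 (unconditioned shift): no change (yardogopu)
  rule 5 (nasal place assimilation): no change (yardogopu)
  rule 6 (unconditioned shift): yardogopu → zardogopu
  ⇒ as a loan: zardogopu
Lulur 'zardogopu' matches the loan outcome 'zardogopu', not the inherited 'zarzogofu' — it skipped the early Lulur changes, so it was borrowed from Saranic.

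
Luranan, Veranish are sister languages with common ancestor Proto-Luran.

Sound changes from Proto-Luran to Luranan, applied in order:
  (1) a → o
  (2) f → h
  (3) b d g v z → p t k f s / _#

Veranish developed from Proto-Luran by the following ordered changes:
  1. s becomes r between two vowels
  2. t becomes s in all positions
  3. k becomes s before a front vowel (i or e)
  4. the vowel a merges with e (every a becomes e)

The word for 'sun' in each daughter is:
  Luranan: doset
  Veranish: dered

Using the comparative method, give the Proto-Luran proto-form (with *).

*dased

Position 2: Luranan has o, Veranish has e. Taking the neighbouring segments as reconstructed: Luranan o could go back to *a or *o; Veranish e could go back to *a or *e — the one source consistent with every daughter is *a.
Position 3: Luranan has s, Veranish has r. Taking the neighbouring segments as reconstructed: Luranan s can only go back to *s; Veranish r could go back to *s or *r — the one source consistent with every daughter is *s.
Continuing position by position gives *dased; check it forward:
Luranan: start from *dased.
  rule 1 (vowel merger): dased → dosed
  rule 2: no change — dosed
  rule 3 (final devoicing): dosed → doset
  ⇒ Luranan doset
Veranish: *dased
  dased → dared   [rhotacism]
  dared (rule 2 does not apply)
  dared (rule 3 does not apply)
  dared → dered   [vowel merger]
  giving Veranish dered.
Only *dased yields all of Luranan doset, Veranish dered.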